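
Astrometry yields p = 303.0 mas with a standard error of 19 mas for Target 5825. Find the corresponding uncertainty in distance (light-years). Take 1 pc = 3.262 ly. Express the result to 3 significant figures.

0.675 ly

d = 1/p, so σ_d = σ_p / p².
σ_d = 0.0190 / (0.3030)² = 0.0190 / 0.091809 = 0.20695 pc = 0.20695 × 3.262 ly = 0.67507 ly.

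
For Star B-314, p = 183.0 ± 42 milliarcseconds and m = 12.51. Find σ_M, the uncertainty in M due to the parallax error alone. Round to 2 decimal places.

M = m − 5 log₁₀ d + 5 = m + 5 log₁₀ p + 5, so ∂M/∂p = 5/(p ln 10).
σ_M = (5/ln 10) · (σ_p/p) = 2.1715 × 42/183.0 = 2.1715 × 0.22951 = 0.49838.

σ_M = 0.50 mag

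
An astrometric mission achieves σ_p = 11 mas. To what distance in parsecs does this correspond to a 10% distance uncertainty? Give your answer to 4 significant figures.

9.091 pc

σ_d/d = σ_p/p, so the condition is σ_p/p ≤ 0.10, i.e. p ≥ σ_p/0.10.
p_min = 11/0.10 = 110 mas = 0.11 arcsec.
d_max = 1/p_min = 1/0.11 = 9.0909 pc.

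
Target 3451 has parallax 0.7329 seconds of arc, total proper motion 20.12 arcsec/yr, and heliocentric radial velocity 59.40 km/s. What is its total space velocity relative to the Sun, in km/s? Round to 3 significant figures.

d = 1/p = 1/0.7329″ = 1.3644 pc.
v_t = 4.740 μ d = 4.740 × 20.12 × 1.3644 = 130.12 km/s.
v = √(v_r² + v_t²) = √(59.40² + 130.12²) = √20459.6 = 143.04 km/s.

143 km/s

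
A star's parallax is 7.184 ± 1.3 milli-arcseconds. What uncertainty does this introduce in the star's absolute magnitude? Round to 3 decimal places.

σ_M = 0.393 mag

M = m − 5 log₁₀ d + 5 = m + 5 log₁₀ p + 5, so ∂M/∂p = 5/(p ln 10).
σ_M = (5/ln 10) · (σ_p/p) = 2.1715 × 1.3/7.184 = 2.1715 × 0.18096 = 0.39295.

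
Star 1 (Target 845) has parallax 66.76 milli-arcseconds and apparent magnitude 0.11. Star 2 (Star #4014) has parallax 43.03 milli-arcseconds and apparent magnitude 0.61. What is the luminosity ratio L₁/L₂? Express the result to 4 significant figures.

d₁ = 1/p₁ = 1/0.06676″ = 14.979 pc; d₂ = 1/p₂ = 1/0.04303″ = 23.24 pc.
M₁ = m₁ − 5 log₁₀ d₁ + 5 = 0.11 − 5.8774 + 5 = -0.7674.
M₂ = 0.61 − 6.8312 + 5 = -1.2212.
L₁/L₂ = 10^(0.4(M₂ − M₁)) = 10^(0.4 × (-0.4538)) = 10^(-0.18152) = 0.65839.

L₁/L₂ = 0.6584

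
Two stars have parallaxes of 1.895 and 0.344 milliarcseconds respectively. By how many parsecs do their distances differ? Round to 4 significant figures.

2379 pc

d_A = 1/0.001895″ = 527.7 pc; d_B = 1/0.0003440″ = 2907 pc.
|d_B − d_A| = |2907 − 527.7| = 2379.3 pc.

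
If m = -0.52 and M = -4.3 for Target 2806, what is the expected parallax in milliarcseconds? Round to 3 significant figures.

m − M = -0.52 − (-4.3) = 3.78.
d = 10^((m−M)/5 + 1) = 10^1.756 = 57.016 pc.
p = 1/d = 1/57.016 = 0.017539 arcsec = 17.539 mas.

17.5 mas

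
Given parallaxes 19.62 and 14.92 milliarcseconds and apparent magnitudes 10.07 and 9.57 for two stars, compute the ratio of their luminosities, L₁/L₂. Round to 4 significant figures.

d₁ = 1/p₁ = 1/0.01962″ = 50.968 pc; d₂ = 1/p₂ = 1/0.01492″ = 67.024 pc.
M₁ = m₁ − 5 log₁₀ d₁ + 5 = 10.07 − 8.5365 + 5 = 6.5335.
M₂ = 9.57 − 9.1312 + 5 = 5.4388.
L₁/L₂ = 10^(0.4(M₂ − M₁)) = 10^(0.4 × (-1.0947)) = 10^(-0.43788) = 0.36485.

L₁/L₂ = 0.3649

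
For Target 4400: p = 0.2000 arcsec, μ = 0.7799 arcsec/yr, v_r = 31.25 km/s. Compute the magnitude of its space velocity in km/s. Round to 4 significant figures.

d = 1/p = 1/0.2000″ = 5 pc.
v_t = 4.740 μ d = 4.740 × 0.7799 × 5 = 18.484 km/s.
v = √(v_r² + v_t²) = √(31.25² + 18.484²) = √1318.22 = 36.307 km/s.

36.31 km/s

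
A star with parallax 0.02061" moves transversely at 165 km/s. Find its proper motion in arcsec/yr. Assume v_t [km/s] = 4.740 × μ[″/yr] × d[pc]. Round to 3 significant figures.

0.717 arcsec/yr

d = 1/p = 1/0.02061″ = 48.52 pc.
μ = v_t / (4.74 d) = 165 / (4.74 × 48.52) = 165 / 229.98 = 0.71745 ″/yr.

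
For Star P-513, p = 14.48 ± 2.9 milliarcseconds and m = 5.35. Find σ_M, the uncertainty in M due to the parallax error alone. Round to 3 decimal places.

M = m − 5 log₁₀ d + 5 = m + 5 log₁₀ p + 5, so ∂M/∂p = 5/(p ln 10).
σ_M = (5/ln 10) · (σ_p/p) = 2.1715 × 2.9/14.48 = 2.1715 × 0.20028 = 0.43491.

σ_M = 0.435 mag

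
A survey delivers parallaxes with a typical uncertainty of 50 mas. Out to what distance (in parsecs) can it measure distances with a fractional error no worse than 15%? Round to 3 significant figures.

3.00 pc

σ_d/d = σ_p/p, so the condition is σ_p/p ≤ 0.15, i.e. p ≥ σ_p/0.15.
p_min = 50/0.15 = 333.33 mas = 0.33333 arcsec.
d_max = 1/p_min = 1/0.33333 = 3 pc.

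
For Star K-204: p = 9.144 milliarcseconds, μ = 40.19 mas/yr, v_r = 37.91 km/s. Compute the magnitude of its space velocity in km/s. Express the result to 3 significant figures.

43.3 km/s

d = 1/p = 1/0.009144″ = 109.36 pc.
μ = 40.19 mas/yr = 0.04019 ″/yr.
v_t = 4.740 μ d = 4.740 × 0.04019 × 109.36 = 20.833 km/s.
v = √(v_r² + v_t²) = √(37.91² + 20.833²) = √1871.18 = 43.257 km/s.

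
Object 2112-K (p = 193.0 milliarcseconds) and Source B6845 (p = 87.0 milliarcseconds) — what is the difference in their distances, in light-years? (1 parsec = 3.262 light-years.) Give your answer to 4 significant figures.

20.59 ly

d_A = 1/0.1930″ = 5.1813 pc; d_B = 1/0.08700″ = 11.494 pc.
|d_B − d_A| = |11.494 − 5.1813| = 6.3127 pc = 6.3127 × 3.262 ly = 20.592 ly.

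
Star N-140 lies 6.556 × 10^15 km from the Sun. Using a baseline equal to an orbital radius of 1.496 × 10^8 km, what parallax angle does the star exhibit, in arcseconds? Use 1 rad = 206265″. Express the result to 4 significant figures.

0.004707 arcsec

θ ≈ B/d = (1.496 × 10^8) / (6.556 × 10^15) = 2.2819 × 10^-8 rad.
In arcseconds: 2.2819 × 10^-8 × 206265 = 0.0047068″.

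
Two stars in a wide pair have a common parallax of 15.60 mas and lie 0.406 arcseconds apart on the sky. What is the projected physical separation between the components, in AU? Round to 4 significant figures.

26.03 AU

d = 1/p = 1/0.01560″ = 64.103 pc.
At distance d (pc), an angle of θ arcsec spans θ·d AU: s = 0.406 × 64.103 = 26.026 AU.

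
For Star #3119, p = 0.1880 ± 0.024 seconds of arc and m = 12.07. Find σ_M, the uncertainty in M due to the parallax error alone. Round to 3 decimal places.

M = m − 5 log₁₀ d + 5 = m + 5 log₁₀ p + 5, so ∂M/∂p = 5/(p ln 10).
σ_M = (5/ln 10) · (σ_p/p) = 2.1715 × 0.024/0.1880 = 2.1715 × 0.12766 = 0.27721.

σ_M = 0.277 mag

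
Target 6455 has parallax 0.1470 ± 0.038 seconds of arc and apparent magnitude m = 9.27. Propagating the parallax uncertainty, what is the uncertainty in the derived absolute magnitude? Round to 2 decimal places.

σ_M = 0.56 mag

M = m − 5 log₁₀ d + 5 = m + 5 log₁₀ p + 5, so ∂M/∂p = 5/(p ln 10).
σ_M = (5/ln 10) · (σ_p/p) = 2.1715 × 0.038/0.1470 = 2.1715 × 0.2585 = 0.56133.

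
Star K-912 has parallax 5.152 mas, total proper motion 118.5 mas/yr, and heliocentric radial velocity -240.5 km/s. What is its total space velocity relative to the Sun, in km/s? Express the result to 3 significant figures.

264 km/s

d = 1/p = 1/0.005152″ = 194.1 pc.
μ = 118.5 mas/yr = 0.1185 ″/yr.
v_t = 4.740 μ d = 4.740 × 0.1185 × 194.1 = 109.02 km/s.
v = √(v_r² + v_t²) = √((-240.5)² + 109.02²) = √69725.6 = 264.06 km/s.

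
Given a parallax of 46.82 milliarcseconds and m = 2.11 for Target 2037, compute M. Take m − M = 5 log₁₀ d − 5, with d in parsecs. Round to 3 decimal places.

d = 1/p = 1/0.04682″ = 21.358 pc.
m − M = 5 log₁₀(21.358) − 5 = 6.6478 − 5 = 1.6478.
M = m − (m − M) = 2.11 − 1.6478 = 0.462.

M = 0.462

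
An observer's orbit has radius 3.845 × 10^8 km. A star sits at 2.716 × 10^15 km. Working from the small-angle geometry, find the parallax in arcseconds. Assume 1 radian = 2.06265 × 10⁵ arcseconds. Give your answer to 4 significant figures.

θ ≈ B/d = (3.845 × 10^8) / (2.716 × 10^15) = 1.4157 × 10^-7 rad.
In arcseconds: 1.4157 × 10^-7 × 206265 = 0.029201″.

0.02920 arcsec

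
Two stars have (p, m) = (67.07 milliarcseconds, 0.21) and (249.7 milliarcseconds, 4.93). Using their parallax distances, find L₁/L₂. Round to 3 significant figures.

L₁/L₂ = 1070

d₁ = 1/p₁ = 1/0.06707″ = 14.91 pc; d₂ = 1/p₂ = 1/0.2497″ = 4.0048 pc.
M₁ = m₁ − 5 log₁₀ d₁ + 5 = 0.21 − 5.8674 + 5 = -0.6574.
M₂ = 4.93 − 3.0129 + 5 = 6.9171.
L₁/L₂ = 10^(0.4(M₂ − M₁)) = 10^(0.4 × 7.5745) = 10^3.02980 = 1071.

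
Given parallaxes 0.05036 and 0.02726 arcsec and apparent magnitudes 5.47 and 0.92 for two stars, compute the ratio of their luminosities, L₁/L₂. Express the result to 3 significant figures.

L₁/L₂ = 0.00443

d₁ = 1/p₁ = 1/0.05036″ = 19.857 pc; d₂ = 1/p₂ = 1/0.02726″ = 36.684 pc.
M₁ = m₁ − 5 log₁₀ d₁ + 5 = 5.47 − 6.4896 + 5 = 3.9804.
M₂ = 0.92 − 7.8224 + 5 = -1.9024.
L₁/L₂ = 10^(0.4(M₂ − M₁)) = 10^(0.4 × (-5.8828)) = 10^(-2.35312) = 0.0044349.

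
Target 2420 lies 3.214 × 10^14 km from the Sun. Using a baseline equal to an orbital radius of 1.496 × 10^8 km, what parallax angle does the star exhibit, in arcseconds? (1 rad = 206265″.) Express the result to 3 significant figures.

0.0960 arcsec

θ ≈ B/d = (1.496 × 10^8) / (3.214 × 10^14) = 4.6546 × 10^-7 rad.
In arcseconds: 4.6546 × 10^-7 × 206265 = 0.096008″.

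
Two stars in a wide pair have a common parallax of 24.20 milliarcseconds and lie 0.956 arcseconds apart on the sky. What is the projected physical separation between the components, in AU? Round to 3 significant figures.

d = 1/p = 1/0.02420″ = 41.322 pc.
At distance d (pc), an angle of θ arcsec spans θ·d AU: s = 0.956 × 41.322 = 39.504 AU.

39.5 AU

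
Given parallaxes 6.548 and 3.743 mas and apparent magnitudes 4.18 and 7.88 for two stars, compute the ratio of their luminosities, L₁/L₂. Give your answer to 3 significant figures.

L₁/L₂ = 9.87

d₁ = 1/p₁ = 1/0.006548″ = 152.72 pc; d₂ = 1/p₂ = 1/0.003743″ = 267.17 pc.
M₁ = m₁ − 5 log₁₀ d₁ + 5 = 4.18 − 10.9195 + 5 = -1.7395.
M₂ = 7.88 − 12.1339 + 5 = 0.7461.
L₁/L₂ = 10^(0.4(M₂ − M₁)) = 10^(0.4 × 2.4856) = 10^0.99424 = 9.8682.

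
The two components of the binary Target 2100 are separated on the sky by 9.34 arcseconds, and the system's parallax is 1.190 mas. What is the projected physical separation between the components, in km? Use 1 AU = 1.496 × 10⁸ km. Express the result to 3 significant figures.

d = 1/p = 1/0.001190″ = 840.34 pc.
At distance d (pc), an angle of θ arcsec spans θ·d AU: s = 9.34 × 840.34 = 7848.8 AU.
= 7848.8 × 1.496 × 10⁸ km = 1.1742 × 10^12 km.

1.17 × 10^12 km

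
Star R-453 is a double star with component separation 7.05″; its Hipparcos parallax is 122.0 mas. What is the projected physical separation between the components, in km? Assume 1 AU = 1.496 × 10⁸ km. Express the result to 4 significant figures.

8.645 × 10^9 km

d = 1/p = 1/0.1220″ = 8.1967 pc.
At distance d (pc), an angle of θ arcsec spans θ·d AU: s = 7.05 × 8.1967 = 57.787 AU.
= 57.787 × 1.496 × 10⁸ km = 8.6449 × 10^9 km.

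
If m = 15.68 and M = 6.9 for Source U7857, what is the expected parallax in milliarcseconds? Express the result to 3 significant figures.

1.75 mas

m − M = 15.68 − 6.9 = 8.78.
d = 10^((m−M)/5 + 1) = 10^2.756 = 570.16 pc.
p = 1/d = 1/570.16 = 0.0017539 arcsec = 1.7539 mas.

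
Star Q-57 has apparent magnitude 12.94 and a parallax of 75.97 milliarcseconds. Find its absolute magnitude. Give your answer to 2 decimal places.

M = 12.34

d = 1/p = 1/0.07597″ = 13.163 pc.
m − M = 5 log₁₀(13.163) − 5 = 5.5968 − 5 = 0.5968.
M = m − (m − M) = 12.94 − 0.5968 = 12.34.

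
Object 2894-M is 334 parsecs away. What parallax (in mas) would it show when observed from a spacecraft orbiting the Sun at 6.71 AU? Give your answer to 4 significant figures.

20.09 mas

p (arcsec) = B (AU) / d (pc).
p = 6.71 / 334 = 0.02009 arcsec = 20.09 mas.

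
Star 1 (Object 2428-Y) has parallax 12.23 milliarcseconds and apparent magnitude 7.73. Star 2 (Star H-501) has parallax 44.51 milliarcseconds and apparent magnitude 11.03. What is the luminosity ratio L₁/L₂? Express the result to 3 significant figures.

d₁ = 1/p₁ = 1/0.01223″ = 81.766 pc; d₂ = 1/p₂ = 1/0.04451″ = 22.467 pc.
M₁ = m₁ − 5 log₁₀ d₁ + 5 = 7.73 − 9.5629 + 5 = 3.1671.
M₂ = 11.03 − 6.7577 + 5 = 9.2723.
L₁/L₂ = 10^(0.4(M₂ − M₁)) = 10^(0.4 × 6.1052) = 10^2.44208 = 276.75.

L₁/L₂ = 277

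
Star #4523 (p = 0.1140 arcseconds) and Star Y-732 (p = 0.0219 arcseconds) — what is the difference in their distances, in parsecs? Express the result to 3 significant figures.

36.9 pc

d_A = 1/0.1140″ = 8.7719 pc; d_B = 1/0.02190″ = 45.662 pc.
|d_B − d_A| = |45.662 − 8.7719| = 36.89 pc.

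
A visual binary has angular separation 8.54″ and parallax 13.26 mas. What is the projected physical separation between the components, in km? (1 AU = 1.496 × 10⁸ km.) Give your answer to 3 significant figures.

d = 1/p = 1/0.01326″ = 75.415 pc.
At distance d (pc), an angle of θ arcsec spans θ·d AU: s = 8.54 × 75.415 = 644.04 AU.
= 644.04 × 1.496 × 10⁸ km = 9.6348 × 10^10 km.

9.63 × 10^10 km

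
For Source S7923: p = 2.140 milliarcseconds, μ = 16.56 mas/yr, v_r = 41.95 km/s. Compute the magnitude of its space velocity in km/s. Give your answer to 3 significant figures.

55.7 km/s

d = 1/p = 1/0.002140″ = 467.29 pc.
μ = 16.56 mas/yr = 0.01656 ″/yr.
v_t = 4.740 μ d = 4.740 × 0.01656 × 467.29 = 36.68 km/s.
v = √(v_r² + v_t²) = √(41.95² + 36.68²) = √3105.22 = 55.725 km/s.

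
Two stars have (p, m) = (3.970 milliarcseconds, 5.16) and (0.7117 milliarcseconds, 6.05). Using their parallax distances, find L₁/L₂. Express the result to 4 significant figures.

d₁ = 1/p₁ = 1/0.003970″ = 251.89 pc; d₂ = 1/p₂ = 1/0.0007117″ = 1405.1 pc.
M₁ = m₁ − 5 log₁₀ d₁ + 5 = 5.16 − 12.0061 + 5 = -1.8461.
M₂ = 6.05 − 15.7385 + 5 = -4.6885.
L₁/L₂ = 10^(0.4(M₂ − M₁)) = 10^(0.4 × (-2.8424)) = 10^(-1.13696) = 0.072952.

L₁/L₂ = 0.07295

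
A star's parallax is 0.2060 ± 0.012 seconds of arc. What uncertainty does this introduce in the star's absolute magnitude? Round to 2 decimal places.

M = m − 5 log₁₀ d + 5 = m + 5 log₁₀ p + 5, so ∂M/∂p = 5/(p ln 10).
σ_M = (5/ln 10) · (σ_p/p) = 2.1715 × 0.012/0.2060 = 2.1715 × 0.058252 = 0.12649.

σ_M = 0.13 mag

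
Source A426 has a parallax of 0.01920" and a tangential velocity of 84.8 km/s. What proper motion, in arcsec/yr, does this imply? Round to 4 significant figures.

0.3435 arcsec/yr

d = 1/p = 1/0.01920″ = 52.083 pc.
μ = v_t / (4.74 d) = 84.8 / (4.74 × 52.083) = 84.8 / 246.87 = 0.3435 ″/yr.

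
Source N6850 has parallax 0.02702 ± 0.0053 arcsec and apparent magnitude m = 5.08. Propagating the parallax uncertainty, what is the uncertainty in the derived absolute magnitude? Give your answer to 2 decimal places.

M = m − 5 log₁₀ d + 5 = m + 5 log₁₀ p + 5, so ∂M/∂p = 5/(p ln 10).
σ_M = (5/ln 10) · (σ_p/p) = 2.1715 × 0.0053/0.02702 = 2.1715 × 0.19615 = 0.42594.

σ_M = 0.43 mag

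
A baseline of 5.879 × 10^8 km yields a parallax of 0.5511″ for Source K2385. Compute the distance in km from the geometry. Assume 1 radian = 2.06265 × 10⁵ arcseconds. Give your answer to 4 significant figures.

θ = 0.5511″ = 0.5511/206265 = 2.6718 × 10^-6 rad.
d = B/θ = (5.879 × 10^8) / (2.6718 × 10^-6) = 2.2004 × 10^14 km.

2.200 × 10^14 km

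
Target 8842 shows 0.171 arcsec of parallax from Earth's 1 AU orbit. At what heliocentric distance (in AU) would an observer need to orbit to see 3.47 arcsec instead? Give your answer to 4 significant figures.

Parallax scales linearly with baseline: p ∝ B, so B = p_target / p_Earth × 1 AU.
B = 3.47 / 0.171 = 20.292 AU.

20.29 AU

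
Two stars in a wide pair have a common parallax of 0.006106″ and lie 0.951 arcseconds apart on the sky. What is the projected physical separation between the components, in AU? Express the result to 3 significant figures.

156 AU

d = 1/p = 1/0.006106″ = 163.77 pc.
At distance d (pc), an angle of θ arcsec spans θ·d AU: s = 0.951 × 163.77 = 155.75 AU.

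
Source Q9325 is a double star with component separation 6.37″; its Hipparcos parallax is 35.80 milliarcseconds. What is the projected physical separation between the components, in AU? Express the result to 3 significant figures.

178 AU

d = 1/p = 1/0.03580″ = 27.933 pc.
At distance d (pc), an angle of θ arcsec spans θ·d AU: s = 6.37 × 27.933 = 177.93 AU.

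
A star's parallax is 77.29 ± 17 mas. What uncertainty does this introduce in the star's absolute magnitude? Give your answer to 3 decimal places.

σ_M = 0.478 mag

M = m − 5 log₁₀ d + 5 = m + 5 log₁₀ p + 5, so ∂M/∂p = 5/(p ln 10).
σ_M = (5/ln 10) · (σ_p/p) = 2.1715 × 17/77.29 = 2.1715 × 0.21995 = 0.47762.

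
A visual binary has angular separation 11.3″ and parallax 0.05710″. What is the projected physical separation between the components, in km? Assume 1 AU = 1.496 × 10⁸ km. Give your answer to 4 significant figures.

d = 1/p = 1/0.05710″ = 17.513 pc.
At distance d (pc), an angle of θ arcsec spans θ·d AU: s = 11.3 × 17.513 = 197.9 AU.
= 197.9 × 1.496 × 10⁸ km = 2.9606 × 10^10 km.

2.961 × 10^10 km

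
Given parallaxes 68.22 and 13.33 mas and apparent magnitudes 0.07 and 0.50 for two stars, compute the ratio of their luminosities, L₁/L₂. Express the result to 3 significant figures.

L₁/L₂ = 0.0567

d₁ = 1/p₁ = 1/0.06822″ = 14.658 pc; d₂ = 1/p₂ = 1/0.01333″ = 75.019 pc.
M₁ = m₁ − 5 log₁₀ d₁ + 5 = 0.07 − 5.8304 + 5 = -0.7604.
M₂ = 0.50 − 9.3759 + 5 = -3.8759.
L₁/L₂ = 10^(0.4(M₂ − M₁)) = 10^(0.4 × (-3.1155)) = 10^(-1.24620) = 0.056728.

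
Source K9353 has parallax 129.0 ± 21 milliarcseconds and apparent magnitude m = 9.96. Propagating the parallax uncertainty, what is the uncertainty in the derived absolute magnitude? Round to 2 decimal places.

σ_M = 0.35 mag

M = m − 5 log₁₀ d + 5 = m + 5 log₁₀ p + 5, so ∂M/∂p = 5/(p ln 10).
σ_M = (5/ln 10) · (σ_p/p) = 2.1715 × 21/129.0 = 2.1715 × 0.16279 = 0.3535.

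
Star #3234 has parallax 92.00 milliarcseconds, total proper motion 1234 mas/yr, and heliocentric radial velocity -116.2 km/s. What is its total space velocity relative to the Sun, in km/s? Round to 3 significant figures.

132 km/s

d = 1/p = 1/0.09200″ = 10.87 pc.
μ = 1234 mas/yr = 1.234 ″/yr.
v_t = 4.740 μ d = 4.740 × 1.234 × 10.87 = 63.58 km/s.
v = √(v_r² + v_t²) = √((-116.2)² + 63.58²) = √17544.9 = 132.46 km/s.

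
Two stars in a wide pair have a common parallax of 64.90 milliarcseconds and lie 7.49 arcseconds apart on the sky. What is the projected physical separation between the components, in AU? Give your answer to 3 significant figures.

115 AU

d = 1/p = 1/0.06490″ = 15.408 pc.
At distance d (pc), an angle of θ arcsec spans θ·d AU: s = 7.49 × 15.408 = 115.41 AU.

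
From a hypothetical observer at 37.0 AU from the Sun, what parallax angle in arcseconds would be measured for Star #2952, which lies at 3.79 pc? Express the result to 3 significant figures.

p (arcsec) = B (AU) / d (pc).
p = 37.0 / 3.79 = 9.7625 arcsec.

9.76 arcsec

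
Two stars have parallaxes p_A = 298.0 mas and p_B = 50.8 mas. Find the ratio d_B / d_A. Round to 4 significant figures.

5.866

Since d = 1/p, d_B/d_A = p_A/p_B.
= 298.0 / 50.8 = 5.8661.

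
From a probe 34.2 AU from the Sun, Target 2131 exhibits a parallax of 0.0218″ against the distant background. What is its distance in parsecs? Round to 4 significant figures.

1569 pc

With baseline B (in AU) and parallax p (in arcsec), d = B/p parsecs.
d = 34.2 / 0.0218 = 1568.8 pc.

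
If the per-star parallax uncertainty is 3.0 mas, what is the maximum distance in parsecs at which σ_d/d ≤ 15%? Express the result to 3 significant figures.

50.0 pc

σ_d/d = σ_p/p, so the condition is σ_p/p ≤ 0.15, i.e. p ≥ σ_p/0.15.
p_min = 3.0/0.15 = 20 mas = 0.02 arcsec.
d_max = 1/p_min = 1/0.02 = 50 pc.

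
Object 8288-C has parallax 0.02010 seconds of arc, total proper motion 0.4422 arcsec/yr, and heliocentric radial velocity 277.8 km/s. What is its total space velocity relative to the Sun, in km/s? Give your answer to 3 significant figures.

297 km/s

d = 1/p = 1/0.02010″ = 49.751 pc.
v_t = 4.740 μ d = 4.740 × 0.4422 × 49.751 = 104.28 km/s.
v = √(v_r² + v_t²) = √(277.8² + 104.28²) = √88047.2 = 296.73 km/s.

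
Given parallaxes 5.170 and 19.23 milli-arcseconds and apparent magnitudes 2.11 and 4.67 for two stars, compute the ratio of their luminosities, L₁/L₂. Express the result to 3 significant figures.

L₁/L₂ = 146

d₁ = 1/p₁ = 1/0.005170″ = 193.42 pc; d₂ = 1/p₂ = 1/0.01923″ = 52.002 pc.
M₁ = m₁ − 5 log₁₀ d₁ + 5 = 2.11 − 11.4325 + 5 = -4.3225.
M₂ = 4.67 − 8.5801 + 5 = 1.0899.
L₁/L₂ = 10^(0.4(M₂ − M₁)) = 10^(0.4 × 5.4124) = 10^2.16496 = 146.2.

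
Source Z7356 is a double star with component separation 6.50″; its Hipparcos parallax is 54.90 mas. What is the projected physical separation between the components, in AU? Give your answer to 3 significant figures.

118 AU

d = 1/p = 1/0.05490″ = 18.215 pc.
At distance d (pc), an angle of θ arcsec spans θ·d AU: s = 6.50 × 18.215 = 118.4 AU.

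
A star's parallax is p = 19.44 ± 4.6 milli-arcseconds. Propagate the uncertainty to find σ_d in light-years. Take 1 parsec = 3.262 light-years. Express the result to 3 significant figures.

39.7 ly

d = 1/p, so σ_d = σ_p / p².
σ_d = 0.00460 / (0.01944)² = 0.00460 / 0.00037791 = 12.172 pc = 12.172 × 3.262 ly = 39.705 ly.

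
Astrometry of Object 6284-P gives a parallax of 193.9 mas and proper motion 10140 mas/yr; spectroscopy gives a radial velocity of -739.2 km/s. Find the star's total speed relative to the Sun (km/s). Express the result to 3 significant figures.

780 km/s

d = 1/p = 1/0.1939″ = 5.1573 pc.
μ = 10140 mas/yr = 10.14 ″/yr.
v_t = 4.740 μ d = 4.740 × 10.14 × 5.1573 = 247.88 km/s.
v = √(v_r² + v_t²) = √((-739.2)² + 247.88²) = √607861 = 779.65 km/s.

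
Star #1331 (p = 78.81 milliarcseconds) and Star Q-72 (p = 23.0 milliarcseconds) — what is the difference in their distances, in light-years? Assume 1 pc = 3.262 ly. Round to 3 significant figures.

100 ly

d_A = 1/0.07881″ = 12.689 pc; d_B = 1/0.02300″ = 43.478 pc.
|d_B − d_A| = |43.478 − 12.689| = 30.789 pc = 30.789 × 3.262 ly = 100.43 ly.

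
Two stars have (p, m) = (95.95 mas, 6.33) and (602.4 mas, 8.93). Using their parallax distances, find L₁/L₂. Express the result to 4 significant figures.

L₁/L₂ = 432.2

d₁ = 1/p₁ = 1/0.09595″ = 10.422 pc; d₂ = 1/p₂ = 1/0.6024″ = 1.66 pc.
M₁ = m₁ − 5 log₁₀ d₁ + 5 = 6.33 − 5.0898 + 5 = 6.2402.
M₂ = 8.93 − 1.1005 + 5 = 12.8295.
L₁/L₂ = 10^(0.4(M₂ − M₁)) = 10^(0.4 × 6.5893) = 10^2.63572 = 432.24.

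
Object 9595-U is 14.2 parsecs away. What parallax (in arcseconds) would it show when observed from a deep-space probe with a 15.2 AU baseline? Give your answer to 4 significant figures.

p (arcsec) = B (AU) / d (pc).
p = 15.2 / 14.2 = 1.0704 arcsec.

1.070 arcsec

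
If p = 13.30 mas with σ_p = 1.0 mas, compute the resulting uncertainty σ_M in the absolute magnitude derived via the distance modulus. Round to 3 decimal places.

σ_M = 0.163 mag

M = m − 5 log₁₀ d + 5 = m + 5 log₁₀ p + 5, so ∂M/∂p = 5/(p ln 10).
σ_M = (5/ln 10) · (σ_p/p) = 2.1715 × 1.0/13.30 = 2.1715 × 0.075188 = 0.16327.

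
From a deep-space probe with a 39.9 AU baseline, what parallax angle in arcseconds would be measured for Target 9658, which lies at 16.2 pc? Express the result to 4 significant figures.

p (arcsec) = B (AU) / d (pc).
p = 39.9 / 16.2 = 2.463 arcsec.

2.463 arcsec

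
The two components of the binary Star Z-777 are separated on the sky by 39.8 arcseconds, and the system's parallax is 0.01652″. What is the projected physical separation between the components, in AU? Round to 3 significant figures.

d = 1/p = 1/0.01652″ = 60.533 pc.
At distance d (pc), an angle of θ arcsec spans θ·d AU: s = 39.8 × 60.533 = 2409.2 AU.

2410 AU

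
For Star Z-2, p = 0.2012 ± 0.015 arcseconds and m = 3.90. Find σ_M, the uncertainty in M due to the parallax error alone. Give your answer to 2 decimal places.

M = m − 5 log₁₀ d + 5 = m + 5 log₁₀ p + 5, so ∂M/∂p = 5/(p ln 10).
σ_M = (5/ln 10) · (σ_p/p) = 2.1715 × 0.015/0.2012 = 2.1715 × 0.074553 = 0.16189.

σ_M = 0.16 mag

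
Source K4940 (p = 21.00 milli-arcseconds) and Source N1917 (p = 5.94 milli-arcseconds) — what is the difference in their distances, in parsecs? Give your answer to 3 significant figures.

121 pc

d_A = 1/0.02100″ = 47.619 pc; d_B = 1/0.005940″ = 168.35 pc.
|d_B − d_A| = |168.35 − 47.619| = 120.73 pc.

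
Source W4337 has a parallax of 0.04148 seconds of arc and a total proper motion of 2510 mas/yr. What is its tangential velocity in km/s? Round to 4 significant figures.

286.8 km/s

d = 1/p = 1/0.04148″ = 24.108 pc.
μ = 2510 mas/yr = 2.51 ″/yr.
v_t = 4.74 × μ × d = 4.74 × 2.51 × 24.108 = 286.82 km/s.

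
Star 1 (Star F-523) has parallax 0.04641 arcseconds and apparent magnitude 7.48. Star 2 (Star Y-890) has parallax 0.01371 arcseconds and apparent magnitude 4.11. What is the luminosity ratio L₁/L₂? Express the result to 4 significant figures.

d₁ = 1/p₁ = 1/0.04641″ = 21.547 pc; d₂ = 1/p₂ = 1/0.01371″ = 72.939 pc.
M₁ = m₁ − 5 log₁₀ d₁ + 5 = 7.48 − 6.6669 + 5 = 5.8131.
M₂ = 4.11 − 9.3148 + 5 = -0.2048.
L₁/L₂ = 10^(0.4(M₂ − M₁)) = 10^(0.4 × (-6.0179)) = 10^(-2.40716) = 0.003916.

L₁/L₂ = 0.003916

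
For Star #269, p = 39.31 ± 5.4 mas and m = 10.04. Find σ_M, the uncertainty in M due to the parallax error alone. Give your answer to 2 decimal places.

M = m − 5 log₁₀ d + 5 = m + 5 log₁₀ p + 5, so ∂M/∂p = 5/(p ln 10).
σ_M = (5/ln 10) · (σ_p/p) = 2.1715 × 5.4/39.31 = 2.1715 × 0.13737 = 0.2983.

σ_M = 0.30 mag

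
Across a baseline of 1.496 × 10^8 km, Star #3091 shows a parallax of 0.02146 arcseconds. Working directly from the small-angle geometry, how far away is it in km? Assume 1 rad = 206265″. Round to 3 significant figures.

θ = 0.02146″ = 0.02146/206265 = 1.0404 × 10^-7 rad.
d = B/θ = (1.496 × 10^8) / (1.0404 × 10^-7) = 1.4379 × 10^15 km.

1.44 × 10^15 km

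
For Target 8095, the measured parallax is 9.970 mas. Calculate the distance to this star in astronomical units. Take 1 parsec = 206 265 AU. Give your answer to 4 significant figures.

p = 9.970 mas = 0.009970 arcsec.
d = 1/p = 1/0.009970 = 100.3 pc.
In AU: 100.3 × 206265 = 2.0688 × 10^7 AU.

2.069 × 10^7 AU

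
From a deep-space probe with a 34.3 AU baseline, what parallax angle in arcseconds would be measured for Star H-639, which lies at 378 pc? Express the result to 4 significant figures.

0.09074 arcsec

p (arcsec) = B (AU) / d (pc).
p = 34.3 / 378 = 0.090741 arcsec.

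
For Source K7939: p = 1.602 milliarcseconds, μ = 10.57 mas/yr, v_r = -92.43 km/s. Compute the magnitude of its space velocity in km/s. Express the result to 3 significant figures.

97.6 km/s

d = 1/p = 1/0.001602″ = 624.22 pc.
μ = 10.57 mas/yr = 0.01057 ″/yr.
v_t = 4.740 μ d = 4.740 × 0.01057 × 624.22 = 31.275 km/s.
v = √(v_r² + v_t²) = √((-92.43)² + 31.275²) = √9521.43 = 97.578 km/s.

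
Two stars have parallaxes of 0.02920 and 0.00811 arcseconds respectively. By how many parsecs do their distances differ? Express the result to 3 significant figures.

89.1 pc

d_A = 1/0.02920″ = 34.247 pc; d_B = 1/0.008110″ = 123.3 pc.
|d_B − d_A| = |123.3 − 34.247| = 89.053 pc.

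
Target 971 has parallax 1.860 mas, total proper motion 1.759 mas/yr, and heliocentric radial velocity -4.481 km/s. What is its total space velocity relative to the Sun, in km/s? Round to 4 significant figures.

d = 1/p = 1/0.001860″ = 537.63 pc.
μ = 1.759 mas/yr = 0.001759 ″/yr.
v_t = 4.740 μ d = 4.740 × 0.001759 × 537.63 = 4.4826 km/s.
v = √(v_r² + v_t²) = √((-4.481)² + 4.4826²) = √40.1731 = 6.3382 km/s.

6.338 km/s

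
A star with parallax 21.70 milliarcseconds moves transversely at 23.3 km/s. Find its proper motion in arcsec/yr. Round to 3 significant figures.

0.107 arcsec/yr

d = 1/p = 1/0.02170″ = 46.083 pc.
μ = v_t / (4.74 d) = 23.3 / (4.74 × 46.083) = 23.3 / 218.43 = 0.10667 ″/yr.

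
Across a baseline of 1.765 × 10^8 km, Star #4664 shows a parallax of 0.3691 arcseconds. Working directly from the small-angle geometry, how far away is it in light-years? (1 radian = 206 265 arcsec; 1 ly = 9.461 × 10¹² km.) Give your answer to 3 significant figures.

θ = 0.3691″ = 0.3691/206265 = 1.7894 × 10^-6 rad.
d = B/θ = (1.765 × 10^8) / (1.7894 × 10^-6) = 9.8636 × 10^13 km = (9.8636 × 10^13) / (9.461 × 10^12) ly = 10.426 ly.

10.4 ly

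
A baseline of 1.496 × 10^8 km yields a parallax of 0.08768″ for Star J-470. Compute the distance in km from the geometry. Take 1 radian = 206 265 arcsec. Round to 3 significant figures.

3.52 × 10^14 km

θ = 0.08768″ = 0.08768/206265 = 4.2508 × 10^-7 rad.
d = B/θ = (1.496 × 10^8) / (4.2508 × 10^-7) = 3.5193 × 10^14 km.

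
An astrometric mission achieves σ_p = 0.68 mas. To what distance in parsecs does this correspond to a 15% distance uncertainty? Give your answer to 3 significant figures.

σ_d/d = σ_p/p, so the condition is σ_p/p ≤ 0.15, i.e. p ≥ σ_p/0.15.
p_min = 0.68/0.15 = 4.5333 mas = 0.0045333 arcsec.
d_max = 1/p_min = 1/0.0045333 = 220.59 pc.

221 pc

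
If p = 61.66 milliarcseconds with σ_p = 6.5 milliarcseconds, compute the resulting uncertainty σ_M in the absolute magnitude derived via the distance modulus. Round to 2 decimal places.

M = m − 5 log₁₀ d + 5 = m + 5 log₁₀ p + 5, so ∂M/∂p = 5/(p ln 10).
σ_M = (5/ln 10) · (σ_p/p) = 2.1715 × 6.5/61.66 = 2.1715 × 0.10542 = 0.22892.

σ_M = 0.23 mag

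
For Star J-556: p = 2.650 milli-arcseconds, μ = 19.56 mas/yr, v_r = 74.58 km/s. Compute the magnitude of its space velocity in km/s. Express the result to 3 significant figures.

82.4 km/s

d = 1/p = 1/0.002650″ = 377.36 pc.
μ = 19.56 mas/yr = 0.01956 ″/yr.
v_t = 4.740 μ d = 4.740 × 0.01956 × 377.36 = 34.987 km/s.
v = √(v_r² + v_t²) = √(74.58² + 34.987²) = √6786.27 = 82.379 km/s.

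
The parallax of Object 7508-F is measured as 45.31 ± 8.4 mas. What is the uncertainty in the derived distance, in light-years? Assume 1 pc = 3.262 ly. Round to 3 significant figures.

13.3 ly

d = 1/p, so σ_d = σ_p / p².
σ_d = 0.00840 / (0.04531)² = 0.00840 / 0.002053 = 4.0916 pc = 4.0916 × 3.262 ly = 13.347 ly.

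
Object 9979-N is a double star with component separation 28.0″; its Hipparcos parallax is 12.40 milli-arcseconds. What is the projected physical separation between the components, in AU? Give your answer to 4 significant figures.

2258 AU

d = 1/p = 1/0.01240″ = 80.645 pc.
At distance d (pc), an angle of θ arcsec spans θ·d AU: s = 28.0 × 80.645 = 2258.1 AU.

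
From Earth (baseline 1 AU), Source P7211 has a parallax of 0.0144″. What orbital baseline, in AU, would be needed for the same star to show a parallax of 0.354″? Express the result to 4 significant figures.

Parallax scales linearly with baseline: p ∝ B, so B = p_target / p_Earth × 1 AU.
B = 0.354 / 0.0144 = 24.583 AU.

24.58 AU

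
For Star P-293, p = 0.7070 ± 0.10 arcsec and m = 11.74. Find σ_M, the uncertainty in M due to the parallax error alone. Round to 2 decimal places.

M = m − 5 log₁₀ d + 5 = m + 5 log₁₀ p + 5, so ∂M/∂p = 5/(p ln 10).
σ_M = (5/ln 10) · (σ_p/p) = 2.1715 × 0.10/0.7070 = 2.1715 × 0.14144 = 0.30714.

σ_M = 0.31 mag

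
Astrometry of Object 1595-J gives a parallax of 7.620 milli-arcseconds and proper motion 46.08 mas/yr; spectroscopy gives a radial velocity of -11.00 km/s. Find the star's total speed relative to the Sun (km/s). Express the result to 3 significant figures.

d = 1/p = 1/0.007620″ = 131.23 pc.
μ = 46.08 mas/yr = 0.04608 ″/yr.
v_t = 4.740 μ d = 4.740 × 0.04608 × 131.23 = 28.663 km/s.
v = √(v_r² + v_t²) = √((-11.00)² + 28.663²) = √942.568 = 30.701 km/s.

30.7 km/s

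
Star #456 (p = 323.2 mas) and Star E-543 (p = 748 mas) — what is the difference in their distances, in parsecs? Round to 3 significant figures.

1.76 pc

d_A = 1/0.3232″ = 3.0941 pc; d_B = 1/0.7480″ = 1.3369 pc.
|d_B − d_A| = |1.3369 − 3.0941| = 1.7572 pc.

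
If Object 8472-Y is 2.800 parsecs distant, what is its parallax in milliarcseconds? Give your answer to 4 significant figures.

p = 1/d = 1/2.8 = 0.35714 arcsec.
= 0.35714 × 1000 = 357.14 mas.

357.1 mas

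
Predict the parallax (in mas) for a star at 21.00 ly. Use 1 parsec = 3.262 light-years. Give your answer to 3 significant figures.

155 mas

d = 21.00 ly ÷ 3.262 = 6.4378 pc.
p = 1/d = 1/6.4378 = 0.15533 arcsec.
= 0.15533 × 1000 = 155.33 mas.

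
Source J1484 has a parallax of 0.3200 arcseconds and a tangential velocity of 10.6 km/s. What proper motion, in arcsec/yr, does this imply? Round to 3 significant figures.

0.716 arcsec/yr

d = 1/p = 1/0.3200″ = 3.125 pc.
μ = v_t / (4.74 d) = 10.6 / (4.74 × 3.125) = 10.6 / 14.813 = 0.71559 ″/yr.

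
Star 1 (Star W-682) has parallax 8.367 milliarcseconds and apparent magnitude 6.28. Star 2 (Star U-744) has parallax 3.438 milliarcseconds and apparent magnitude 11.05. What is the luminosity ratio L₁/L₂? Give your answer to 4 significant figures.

L₁/L₂ = 13.66

d₁ = 1/p₁ = 1/0.008367″ = 119.52 pc; d₂ = 1/p₂ = 1/0.003438″ = 290.87 pc.
M₁ = m₁ − 5 log₁₀ d₁ + 5 = 6.28 − 10.3872 + 5 = 0.8928.
M₂ = 11.05 − 12.3185 + 5 = 3.7315.
L₁/L₂ = 10^(0.4(M₂ − M₁)) = 10^(0.4 × 2.8387) = 10^1.13548 = 13.661.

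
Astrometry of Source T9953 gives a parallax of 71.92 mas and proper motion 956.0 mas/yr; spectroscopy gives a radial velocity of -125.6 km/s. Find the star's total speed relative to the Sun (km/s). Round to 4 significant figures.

140.5 km/s

d = 1/p = 1/0.07192″ = 13.904 pc.
μ = 956.0 mas/yr = 0.9560 ″/yr.
v_t = 4.740 μ d = 4.740 × 0.9560 × 13.904 = 63.005 km/s.
v = √(v_r² + v_t²) = √((-125.6)² + 63.005²) = √19745 = 140.52 km/s.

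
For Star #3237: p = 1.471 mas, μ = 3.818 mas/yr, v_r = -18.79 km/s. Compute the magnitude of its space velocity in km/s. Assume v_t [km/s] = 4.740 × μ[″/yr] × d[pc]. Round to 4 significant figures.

d = 1/p = 1/0.001471″ = 679.81 pc.
μ = 3.818 mas/yr = 0.003818 ″/yr.
v_t = 4.740 μ d = 4.740 × 0.003818 × 679.81 = 12.303 km/s.
v = √(v_r² + v_t²) = √((-18.79)² + 12.303²) = √504.428 = 22.459 km/s.

22.46 km/s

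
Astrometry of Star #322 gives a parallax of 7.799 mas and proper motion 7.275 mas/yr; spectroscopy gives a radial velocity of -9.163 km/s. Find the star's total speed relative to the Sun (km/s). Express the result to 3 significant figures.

d = 1/p = 1/0.007799″ = 128.22 pc.
μ = 7.275 mas/yr = 0.007275 ″/yr.
v_t = 4.740 μ d = 4.740 × 0.007275 × 128.22 = 4.4215 km/s.
v = √(v_r² + v_t²) = √((-9.163)² + 4.4215²) = √103.51 = 10.174 km/s.

10.2 km/s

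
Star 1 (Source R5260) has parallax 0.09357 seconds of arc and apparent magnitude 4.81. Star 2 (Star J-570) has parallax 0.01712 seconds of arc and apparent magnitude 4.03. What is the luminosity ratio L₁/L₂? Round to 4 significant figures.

L₁/L₂ = 0.01632

d₁ = 1/p₁ = 1/0.09357″ = 10.687 pc; d₂ = 1/p₂ = 1/0.01712″ = 58.411 pc.
M₁ = m₁ − 5 log₁₀ d₁ + 5 = 4.81 − 5.1443 + 5 = 4.6657.
M₂ = 4.03 − 8.8325 + 5 = 0.1975.
L₁/L₂ = 10^(0.4(M₂ − M₁)) = 10^(0.4 × (-4.4682)) = 10^(-1.78728) = 0.01632.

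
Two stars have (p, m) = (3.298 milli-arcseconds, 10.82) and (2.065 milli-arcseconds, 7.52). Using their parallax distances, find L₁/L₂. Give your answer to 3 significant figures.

L₁/L₂ = 0.0188

d₁ = 1/p₁ = 1/0.003298″ = 303.21 pc; d₂ = 1/p₂ = 1/0.002065″ = 484.26 pc.
M₁ = m₁ − 5 log₁₀ d₁ + 5 = 10.82 − 12.4087 + 5 = 3.4113.
M₂ = 7.52 − 13.4254 + 5 = -0.9054.
L₁/L₂ = 10^(0.4(M₂ − M₁)) = 10^(0.4 × (-4.3167)) = 10^(-1.72668) = 0.018764.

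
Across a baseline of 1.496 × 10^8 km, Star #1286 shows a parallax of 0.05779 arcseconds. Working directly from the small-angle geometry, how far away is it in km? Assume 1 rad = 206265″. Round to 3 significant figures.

θ = 0.05779″ = 0.05779/206265 = 2.8017 × 10^-7 rad.
d = B/θ = (1.496 × 10^8) / (2.8017 × 10^-7) = 5.3396 × 10^14 km.

5.34 × 10^14 km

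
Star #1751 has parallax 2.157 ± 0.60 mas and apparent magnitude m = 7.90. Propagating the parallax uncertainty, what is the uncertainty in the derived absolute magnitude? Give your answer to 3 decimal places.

M = m − 5 log₁₀ d + 5 = m + 5 log₁₀ p + 5, so ∂M/∂p = 5/(p ln 10).
σ_M = (5/ln 10) · (σ_p/p) = 2.1715 × 0.60/2.157 = 2.1715 × 0.27816 = 0.60402.

σ_M = 0.604 mag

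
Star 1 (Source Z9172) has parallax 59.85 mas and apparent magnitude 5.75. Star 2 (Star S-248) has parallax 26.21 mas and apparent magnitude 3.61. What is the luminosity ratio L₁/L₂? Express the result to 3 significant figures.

d₁ = 1/p₁ = 1/0.05985″ = 16.708 pc; d₂ = 1/p₂ = 1/0.02621″ = 38.153 pc.
M₁ = m₁ − 5 log₁₀ d₁ + 5 = 5.75 − 6.1146 + 5 = 4.6354.
M₂ = 3.61 − 7.9076 + 5 = 0.7024.
L₁/L₂ = 10^(0.4(M₂ − M₁)) = 10^(0.4 × (-3.9330)) = 10^(-1.57320) = 0.026718.

L₁/L₂ = 0.0267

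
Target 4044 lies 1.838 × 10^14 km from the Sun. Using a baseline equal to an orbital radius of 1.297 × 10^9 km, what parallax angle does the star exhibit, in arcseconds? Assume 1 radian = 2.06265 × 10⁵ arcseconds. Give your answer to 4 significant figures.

θ ≈ B/d = (1.297 × 10^9) / (1.838 × 10^14) = 7.0566 × 10^-6 rad.
In arcseconds: 7.0566 × 10^-6 × 206265 = 1.4555″.

1.456 arcsec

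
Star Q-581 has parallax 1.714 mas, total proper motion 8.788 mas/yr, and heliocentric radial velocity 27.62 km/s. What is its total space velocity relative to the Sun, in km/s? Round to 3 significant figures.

36.8 km/s

d = 1/p = 1/0.001714″ = 583.43 pc.
μ = 8.788 mas/yr = 0.008788 ″/yr.
v_t = 4.740 μ d = 4.740 × 0.008788 × 583.43 = 24.303 km/s.
v = √(v_r² + v_t²) = √(27.62² + 24.303²) = √1353.5 = 36.79 km/s.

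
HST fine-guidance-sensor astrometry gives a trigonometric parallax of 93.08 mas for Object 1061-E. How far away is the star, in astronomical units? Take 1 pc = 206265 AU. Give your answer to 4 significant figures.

2.216 × 10^6 AU

p = 93.08 mas = 0.09308 arcsec.
d = 1/p = 1/0.09308 = 10.743 pc.
In AU: 10.743 × 206265 = 2.2159 × 10^6 AU.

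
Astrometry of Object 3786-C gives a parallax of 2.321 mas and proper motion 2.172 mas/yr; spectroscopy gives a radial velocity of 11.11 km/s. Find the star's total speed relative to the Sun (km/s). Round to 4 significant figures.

d = 1/p = 1/0.002321″ = 430.85 pc.
μ = 2.172 mas/yr = 0.002172 ″/yr.
v_t = 4.740 μ d = 4.740 × 0.002172 × 430.85 = 4.4357 km/s.
v = √(v_r² + v_t²) = √(11.11² + 4.4357²) = √143.108 = 11.963 km/s.

11.96 km/s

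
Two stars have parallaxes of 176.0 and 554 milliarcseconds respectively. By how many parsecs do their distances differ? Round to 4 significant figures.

3.877 pc

d_A = 1/0.1760″ = 5.6818 pc; d_B = 1/0.5540″ = 1.8051 pc.
|d_B − d_A| = |1.8051 − 5.6818| = 3.8767 pc.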